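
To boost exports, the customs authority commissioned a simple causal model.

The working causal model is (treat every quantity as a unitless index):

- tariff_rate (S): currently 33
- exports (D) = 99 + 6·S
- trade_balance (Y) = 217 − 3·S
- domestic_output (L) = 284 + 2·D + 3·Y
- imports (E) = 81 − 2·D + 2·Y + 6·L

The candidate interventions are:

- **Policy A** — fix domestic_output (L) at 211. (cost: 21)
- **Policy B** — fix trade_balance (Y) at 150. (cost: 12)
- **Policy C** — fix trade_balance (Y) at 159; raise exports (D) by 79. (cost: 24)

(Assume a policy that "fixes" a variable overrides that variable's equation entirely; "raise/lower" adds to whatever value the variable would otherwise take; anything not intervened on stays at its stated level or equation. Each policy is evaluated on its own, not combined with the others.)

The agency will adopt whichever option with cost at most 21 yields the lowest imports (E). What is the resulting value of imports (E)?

989

Policy A (L := 211):
  S = 33
  D = 99 + 6·33 = 297
  Y = 217 − 3·33 = 118
  L = 211
  E = 81 − 2·297 + 2·118 + 6·211 = 989
Policy B (Y := 150):
  S = 33
  D = 99 + 6·33 = 297
  Y = 150
  L = 284 + 2·297 + 3·150 = 1328
  E = 81 − 2·297 + 2·150 + 6·1328 = 7755
Comparing — Policy A: E=989, Policy B: E=7755. Lowest is 989 (Policy A).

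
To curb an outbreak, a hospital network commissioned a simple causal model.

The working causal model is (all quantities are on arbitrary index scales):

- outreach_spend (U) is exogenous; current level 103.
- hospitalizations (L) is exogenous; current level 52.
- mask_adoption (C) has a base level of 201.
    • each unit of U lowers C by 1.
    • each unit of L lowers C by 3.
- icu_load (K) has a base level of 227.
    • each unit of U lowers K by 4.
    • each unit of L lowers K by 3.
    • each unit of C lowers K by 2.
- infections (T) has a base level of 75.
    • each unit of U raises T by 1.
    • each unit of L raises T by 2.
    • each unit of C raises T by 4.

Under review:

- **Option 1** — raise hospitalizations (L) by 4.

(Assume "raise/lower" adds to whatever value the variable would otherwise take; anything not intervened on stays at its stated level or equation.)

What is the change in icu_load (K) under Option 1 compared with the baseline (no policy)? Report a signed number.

Baseline:
  U = 103
  L = 52
  C = 201 − 103 − 3·52 = -58
  K = 227 − 4·103 − 3·52 − 2·(-58) = -225
Option 1 (L + 4):
  U = 103
  L = 52 + 4 = 56
  C = 201 − 103 − 3·56 = -70
  K = 227 − 4·103 − 3·56 − 2·(-70) = -213
Change in K: -213 − (-225) = 12

12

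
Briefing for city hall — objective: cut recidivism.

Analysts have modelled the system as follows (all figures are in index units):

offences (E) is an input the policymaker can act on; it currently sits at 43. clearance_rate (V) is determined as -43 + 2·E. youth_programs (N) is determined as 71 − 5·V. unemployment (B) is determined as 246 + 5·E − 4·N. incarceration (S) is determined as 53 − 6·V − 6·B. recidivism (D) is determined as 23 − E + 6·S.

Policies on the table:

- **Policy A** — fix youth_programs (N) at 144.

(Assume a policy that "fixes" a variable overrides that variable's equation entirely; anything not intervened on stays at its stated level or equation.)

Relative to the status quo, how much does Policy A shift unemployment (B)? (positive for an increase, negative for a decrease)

Baseline:
  E = 43
  V = -43 + 2·43 = 43
  N = 71 − 5·43 = -144
  B = 246 + 5·43 − 4·(-144) = 1037
Policy A (N := 144):
  E = 43
  V = -43 + 2·43 = 43
  N = 144
  B = 246 + 5·43 − 4·144 = -115
Change in B: -115 − 1037 = -1152

-1152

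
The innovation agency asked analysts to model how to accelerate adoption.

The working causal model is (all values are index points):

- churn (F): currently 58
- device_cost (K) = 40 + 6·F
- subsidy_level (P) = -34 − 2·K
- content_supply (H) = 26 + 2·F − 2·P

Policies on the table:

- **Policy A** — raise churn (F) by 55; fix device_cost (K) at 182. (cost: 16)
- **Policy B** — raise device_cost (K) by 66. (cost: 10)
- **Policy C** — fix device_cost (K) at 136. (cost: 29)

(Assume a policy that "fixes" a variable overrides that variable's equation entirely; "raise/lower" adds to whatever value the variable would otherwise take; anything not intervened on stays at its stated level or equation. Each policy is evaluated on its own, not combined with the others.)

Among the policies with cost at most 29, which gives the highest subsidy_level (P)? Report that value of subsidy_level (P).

-306

Policy A (F + 55, K := 182):
  F = 58 + 55 = 113
  K = 182
  P = -34 − 2·182 = -398
Policy B (K + 66):
  F = 58
  K = 40 + 6·58 (+66 from intervention) = 454
  P = -34 − 2·454 = -942
Policy C (K := 136):
  F = 58
  K = 136
  P = -34 − 2·136 = -306
Comparing — Policy A: P=-398, Policy B: P=-942, Policy C: P=-306. Highest is -306 (Policy C).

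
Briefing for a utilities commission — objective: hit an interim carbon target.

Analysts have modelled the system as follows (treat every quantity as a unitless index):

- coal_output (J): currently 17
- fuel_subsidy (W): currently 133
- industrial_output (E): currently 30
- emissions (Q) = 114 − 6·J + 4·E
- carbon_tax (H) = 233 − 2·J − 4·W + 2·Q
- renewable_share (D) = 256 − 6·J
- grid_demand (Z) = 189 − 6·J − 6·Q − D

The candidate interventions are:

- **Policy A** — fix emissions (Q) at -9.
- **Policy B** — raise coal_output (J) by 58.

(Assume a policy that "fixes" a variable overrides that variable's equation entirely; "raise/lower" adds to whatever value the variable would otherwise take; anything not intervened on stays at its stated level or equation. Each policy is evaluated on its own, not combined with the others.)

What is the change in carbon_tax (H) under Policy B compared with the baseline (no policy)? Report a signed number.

-812

Baseline:
  J = 17
  W = 133
  E = 30
  Q = 114 − 6·17 + 4·30 = 132
  H = 233 − 2·17 − 4·133 + 2·132 = -69
Policy B (J + 58):
  J = 17 + 58 = 75
  W = 133
  E = 30
  Q = 114 − 6·75 + 4·30 = -216
  H = 233 − 2·75 − 4·133 + 2·(-216) = -881
Change in H: -881 − (-69) = -812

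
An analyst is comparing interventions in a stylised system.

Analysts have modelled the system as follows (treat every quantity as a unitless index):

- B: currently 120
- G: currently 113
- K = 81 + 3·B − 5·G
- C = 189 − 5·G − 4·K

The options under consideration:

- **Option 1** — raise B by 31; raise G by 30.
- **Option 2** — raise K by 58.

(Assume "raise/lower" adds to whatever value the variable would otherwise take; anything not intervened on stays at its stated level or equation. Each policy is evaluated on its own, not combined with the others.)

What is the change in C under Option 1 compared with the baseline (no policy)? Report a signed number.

Baseline:
  B = 120
  G = 113
  K = 81 + 3·120 − 5·113 = -124
  C = 189 − 5·113 − 4·(-124) = 120
Option 1 (B + 31, G + 30):
  B = 120 + 31 = 151
  G = 113 + 30 = 143
  K = 81 + 3·151 − 5·143 = -181
  C = 189 − 5·143 − 4·(-181) = 198
Change in C: 198 − 120 = 78

78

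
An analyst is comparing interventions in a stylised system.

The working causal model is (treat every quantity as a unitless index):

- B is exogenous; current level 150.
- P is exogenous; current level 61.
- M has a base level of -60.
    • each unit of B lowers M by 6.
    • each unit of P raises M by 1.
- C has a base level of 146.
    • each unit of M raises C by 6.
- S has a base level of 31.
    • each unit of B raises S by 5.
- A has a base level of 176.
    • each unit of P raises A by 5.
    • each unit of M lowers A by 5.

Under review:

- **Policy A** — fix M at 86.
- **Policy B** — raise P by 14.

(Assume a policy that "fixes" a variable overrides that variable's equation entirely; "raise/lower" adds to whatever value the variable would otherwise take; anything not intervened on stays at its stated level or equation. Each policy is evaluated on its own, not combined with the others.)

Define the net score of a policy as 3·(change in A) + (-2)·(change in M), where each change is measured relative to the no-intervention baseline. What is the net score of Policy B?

Baseline:
  B = 150
  P = 61
  M = -60 − 6·150 + 61 = -899
  A = 176 + 5·61 − 5·(-899) = 4976
Policy B (P + 14):
  B = 150
  P = 61 + 14 = 75
  M = -60 − 6·150 + 75 = -885
  A = 176 + 5·75 − 5·(-885) = 4976
ΔA = 4976 − 4976 = 0; ΔM = -885 − (-899) = 14
Score = 3·0 + (-2)·14 = -28

-28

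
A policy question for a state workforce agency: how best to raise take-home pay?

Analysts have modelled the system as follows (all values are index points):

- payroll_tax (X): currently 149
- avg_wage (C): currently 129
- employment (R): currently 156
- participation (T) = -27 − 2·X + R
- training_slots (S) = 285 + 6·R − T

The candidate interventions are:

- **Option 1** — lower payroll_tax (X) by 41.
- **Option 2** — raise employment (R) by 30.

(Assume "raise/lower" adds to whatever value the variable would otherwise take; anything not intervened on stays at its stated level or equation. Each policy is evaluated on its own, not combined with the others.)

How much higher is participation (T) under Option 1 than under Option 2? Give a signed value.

52

Option 1 (X − 41):
  X = 149 − 41 = 108
  R = 156
  T = -27 − 2·108 + 156 = -87
Option 2 (R + 30):
  X = 149
  R = 156 + 30 = 186
  T = -27 − 2·149 + 186 = -139
T: -87 − (-139) = 52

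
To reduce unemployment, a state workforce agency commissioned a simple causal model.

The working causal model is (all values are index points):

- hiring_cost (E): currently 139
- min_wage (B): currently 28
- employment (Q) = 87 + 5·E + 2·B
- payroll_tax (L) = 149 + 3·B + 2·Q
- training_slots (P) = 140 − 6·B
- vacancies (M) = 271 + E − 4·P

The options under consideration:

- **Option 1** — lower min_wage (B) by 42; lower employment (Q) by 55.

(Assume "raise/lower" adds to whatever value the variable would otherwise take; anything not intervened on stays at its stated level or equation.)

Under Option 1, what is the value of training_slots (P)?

224

Option 1 (B − 42, Q − 55):
  B = 28 − 42 = -14
  P = 140 − 6·(-14) = 224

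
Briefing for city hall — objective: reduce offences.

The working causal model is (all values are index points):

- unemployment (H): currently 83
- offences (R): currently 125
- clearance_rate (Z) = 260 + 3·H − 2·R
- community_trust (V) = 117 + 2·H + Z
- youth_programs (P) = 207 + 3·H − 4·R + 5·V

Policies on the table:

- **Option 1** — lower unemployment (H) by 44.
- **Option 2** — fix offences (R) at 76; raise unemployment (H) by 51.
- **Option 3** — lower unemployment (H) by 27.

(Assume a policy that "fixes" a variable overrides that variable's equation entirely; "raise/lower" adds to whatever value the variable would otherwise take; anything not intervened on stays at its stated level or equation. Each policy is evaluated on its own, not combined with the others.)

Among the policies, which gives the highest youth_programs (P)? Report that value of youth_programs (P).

Option 1 (H − 44):
  H = 83 − 44 = 39
  R = 125
  Z = 260 + 3·39 − 2·125 = 127
  V = 117 + 2·39 + 127 = 322
  P = 207 + 3·39 − 4·125 + 5·322 = 1434
Option 2 (R := 76, H + 51):
  H = 83 + 51 = 134
  R = 76
  Z = 260 + 3·134 − 2·76 = 510
  V = 117 + 2·134 + 510 = 895
  P = 207 + 3·134 − 4·76 + 5·895 = 4780
Option 3 (H − 27):
  H = 83 − 27 = 56
  R = 125
  Z = 260 + 3·56 − 2·125 = 178
  V = 117 + 2·56 + 178 = 407
  P = 207 + 3·56 − 4·125 + 5·407 = 1910
Comparing — Option 1: P=1434, Option 2: P=4780, Option 3: P=1910. Highest is 4780 (Option 2).

4780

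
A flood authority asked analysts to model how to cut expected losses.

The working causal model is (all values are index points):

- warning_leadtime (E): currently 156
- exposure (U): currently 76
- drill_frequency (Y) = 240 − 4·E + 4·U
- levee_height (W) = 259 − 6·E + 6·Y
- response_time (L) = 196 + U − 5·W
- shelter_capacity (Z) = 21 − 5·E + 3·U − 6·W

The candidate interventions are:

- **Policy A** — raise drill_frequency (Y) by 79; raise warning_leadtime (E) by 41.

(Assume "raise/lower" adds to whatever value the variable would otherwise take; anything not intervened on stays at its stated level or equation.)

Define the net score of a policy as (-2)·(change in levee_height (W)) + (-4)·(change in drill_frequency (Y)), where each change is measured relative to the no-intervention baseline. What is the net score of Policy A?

Baseline:
  E = 156
  U = 76
  Y = 240 − 4·156 + 4·76 = -80
  W = 259 − 6·156 + 6·(-80) = -1157
Policy A (Y + 79, E + 41):
  E = 156 + 41 = 197
  U = 76
  Y = 240 − 4·197 + 4·76 (+79 from intervention) = -165
  W = 259 − 6·197 + 6·(-165) = -1913
ΔW = -1913 − (-1157) = -756; ΔY = -165 − (-80) = -85
Score = (-2)·(-756) + (-4)·(-85) = 1852

1852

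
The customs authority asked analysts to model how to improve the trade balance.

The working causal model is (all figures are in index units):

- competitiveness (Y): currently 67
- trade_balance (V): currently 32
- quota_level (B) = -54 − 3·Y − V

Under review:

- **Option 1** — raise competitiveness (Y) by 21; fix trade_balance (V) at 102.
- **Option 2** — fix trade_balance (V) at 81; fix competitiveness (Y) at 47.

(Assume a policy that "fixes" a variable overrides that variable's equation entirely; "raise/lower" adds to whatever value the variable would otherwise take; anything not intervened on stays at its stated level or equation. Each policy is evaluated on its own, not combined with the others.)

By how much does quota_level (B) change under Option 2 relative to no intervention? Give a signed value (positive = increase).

Baseline:
  Y = 67
  V = 32
  B = -54 − 3·67 − 32 = -287
Option 2 (V := 81, Y := 47):
  Y = 47
  V = 81
  B = -54 − 3·47 − 81 = -276
Change in B: -276 − (-287) = 11

11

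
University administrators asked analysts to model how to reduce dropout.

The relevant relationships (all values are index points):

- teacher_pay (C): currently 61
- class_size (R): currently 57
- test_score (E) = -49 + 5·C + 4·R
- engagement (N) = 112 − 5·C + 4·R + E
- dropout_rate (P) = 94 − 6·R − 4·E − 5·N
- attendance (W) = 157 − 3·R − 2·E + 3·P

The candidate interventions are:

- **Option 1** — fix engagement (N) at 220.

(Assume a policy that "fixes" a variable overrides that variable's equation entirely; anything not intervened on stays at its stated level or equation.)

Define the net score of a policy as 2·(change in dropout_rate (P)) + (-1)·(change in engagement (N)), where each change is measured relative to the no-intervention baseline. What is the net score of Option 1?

Baseline:
  C = 61
  R = 57
  E = -49 + 5·61 + 4·57 = 484
  N = 112 − 5·61 + 4·57 + 484 = 519
  P = 94 − 6·57 − 4·484 − 5·519 = -4779
Option 1 (N := 220):
  C = 61
  R = 57
  E = -49 + 5·61 + 4·57 = 484
  N = 220
  P = 94 − 6·57 − 4·484 − 5·220 = -3284
ΔP = -3284 − (-4779) = 1495; ΔN = 220 − 519 = -299
Score = 2·1495 + (-1)·(-299) = 3289

3289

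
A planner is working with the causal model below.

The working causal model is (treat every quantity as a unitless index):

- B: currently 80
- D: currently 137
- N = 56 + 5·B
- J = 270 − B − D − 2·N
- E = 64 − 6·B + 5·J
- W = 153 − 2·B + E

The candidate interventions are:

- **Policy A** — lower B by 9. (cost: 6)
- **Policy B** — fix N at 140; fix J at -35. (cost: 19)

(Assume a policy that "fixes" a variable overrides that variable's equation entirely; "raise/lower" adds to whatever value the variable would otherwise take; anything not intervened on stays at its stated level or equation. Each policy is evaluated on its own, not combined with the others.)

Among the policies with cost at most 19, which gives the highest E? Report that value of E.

Policy A (B − 9):
  B = 80 − 9 = 71
  D = 137
  N = 56 + 5·71 = 411
  J = 270 − 71 − 137 − 2·411 = -760
  E = 64 − 6·71 + 5·(-760) = -4162
Policy B (N := 140, J := -35):
  B = 80
  D = 137
  N = 140
  J = -35
  E = 64 − 6·80 + 5·(-35) = -591
Comparing — Policy A: E=-4162, Policy B: E=-591. Highest is -591 (Policy B).

-591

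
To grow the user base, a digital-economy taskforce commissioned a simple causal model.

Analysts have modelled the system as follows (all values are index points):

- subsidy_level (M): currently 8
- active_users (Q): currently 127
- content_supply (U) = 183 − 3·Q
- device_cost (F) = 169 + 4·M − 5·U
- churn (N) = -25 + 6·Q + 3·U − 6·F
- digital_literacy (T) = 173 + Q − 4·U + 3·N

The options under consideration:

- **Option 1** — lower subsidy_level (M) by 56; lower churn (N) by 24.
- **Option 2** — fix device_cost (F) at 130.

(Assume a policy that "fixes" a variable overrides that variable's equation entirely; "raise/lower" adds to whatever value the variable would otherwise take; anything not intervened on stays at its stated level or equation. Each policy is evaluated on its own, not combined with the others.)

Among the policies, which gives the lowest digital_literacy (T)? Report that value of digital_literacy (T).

-15957

Option 1 (M − 56, N − 24):
  M = 8 − 56 = -48
  Q = 127
  U = 183 − 3·127 = -198
  F = 169 + 4·(-48) − 5·(-198) = 967
  N = -25 + 6·127 + 3·(-198) − 6·967 (−24 from intervention) = -5683
  T = 173 + 127 − 4·(-198) + 3·(-5683) = -15957
Option 2 (F := 130):
  M = 8
  Q = 127
  U = 183 − 3·127 = -198
  F = 130
  N = -25 + 6·127 + 3·(-198) − 6·130 = -637
  T = 173 + 127 − 4·(-198) + 3·(-637) = -819
Comparing — Option 1: T=-15957, Option 2: T=-819. Lowest is -15957 (Option 1).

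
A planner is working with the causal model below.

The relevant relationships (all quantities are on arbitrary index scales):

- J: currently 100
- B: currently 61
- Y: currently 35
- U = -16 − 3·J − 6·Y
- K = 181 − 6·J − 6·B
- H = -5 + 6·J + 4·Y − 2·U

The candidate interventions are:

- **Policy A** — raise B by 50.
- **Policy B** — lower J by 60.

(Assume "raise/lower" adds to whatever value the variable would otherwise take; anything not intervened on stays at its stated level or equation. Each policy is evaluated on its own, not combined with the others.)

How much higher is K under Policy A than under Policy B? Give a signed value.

-660

Policy A (B + 50):
  J = 100
  B = 61 + 50 = 111
  K = 181 − 6·100 − 6·111 = -1085
Policy B (J − 60):
  J = 100 − 60 = 40
  B = 61
  K = 181 − 6·40 − 6·61 = -425
K: -1085 − (-425) = -660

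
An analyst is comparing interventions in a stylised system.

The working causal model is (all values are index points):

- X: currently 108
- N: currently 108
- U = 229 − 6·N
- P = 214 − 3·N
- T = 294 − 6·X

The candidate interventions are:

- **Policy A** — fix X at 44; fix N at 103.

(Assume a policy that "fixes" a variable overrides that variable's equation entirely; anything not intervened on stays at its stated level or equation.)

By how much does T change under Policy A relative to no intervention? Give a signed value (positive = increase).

Baseline:
  X = 108
  T = 294 − 6·108 = -354
Policy A (X := 44, N := 103):
  X = 44
  T = 294 − 6·44 = 30
Change in T: 30 − (-354) = 384

384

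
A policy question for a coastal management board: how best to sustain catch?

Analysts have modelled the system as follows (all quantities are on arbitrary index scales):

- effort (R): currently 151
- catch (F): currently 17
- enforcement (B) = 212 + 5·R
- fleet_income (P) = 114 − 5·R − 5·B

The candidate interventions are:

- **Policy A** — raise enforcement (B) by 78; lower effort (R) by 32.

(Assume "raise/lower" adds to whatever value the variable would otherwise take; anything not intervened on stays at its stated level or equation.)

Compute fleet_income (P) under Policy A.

Policy A (B + 78, R − 32):
  R = 151 − 32 = 119
  B = 212 + 5·119 (+78 from intervention) = 885
  P = 114 − 5·119 − 5·885 = -4906

-4906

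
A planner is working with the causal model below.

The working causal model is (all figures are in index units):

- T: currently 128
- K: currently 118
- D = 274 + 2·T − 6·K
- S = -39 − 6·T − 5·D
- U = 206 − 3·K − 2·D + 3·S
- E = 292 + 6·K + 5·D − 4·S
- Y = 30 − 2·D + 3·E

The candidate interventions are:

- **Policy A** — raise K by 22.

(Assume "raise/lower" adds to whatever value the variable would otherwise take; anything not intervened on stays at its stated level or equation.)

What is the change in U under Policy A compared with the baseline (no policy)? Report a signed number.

2178

Baseline:
  T = 128
  K = 118
  D = 274 + 2·128 − 6·118 = -178
  S = -39 − 6·128 − 5·(-178) = 83
  U = 206 − 3·118 − 2·(-178) + 3·83 = 457
Policy A (K + 22):
  T = 128
  K = 118 + 22 = 140
  D = 274 + 2·128 − 6·140 = -310
  S = -39 − 6·128 − 5·(-310) = 743
  U = 206 − 3·140 − 2·(-310) + 3·743 = 2635
Change in U: 2635 − 457 = 2178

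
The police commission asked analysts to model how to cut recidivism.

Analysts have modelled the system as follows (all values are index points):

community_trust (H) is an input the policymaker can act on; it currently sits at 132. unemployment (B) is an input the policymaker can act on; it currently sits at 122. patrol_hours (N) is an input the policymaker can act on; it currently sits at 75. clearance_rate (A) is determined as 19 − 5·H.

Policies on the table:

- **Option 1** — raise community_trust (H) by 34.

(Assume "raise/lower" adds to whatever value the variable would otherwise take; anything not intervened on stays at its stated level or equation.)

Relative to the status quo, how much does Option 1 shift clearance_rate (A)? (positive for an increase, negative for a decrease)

-170

Baseline:
  H = 132
  A = 19 − 5·132 = -641
Option 1 (H + 34):
  H = 132 + 34 = 166
  A = 19 − 5·166 = -811
Change in A: -811 − (-641) = -170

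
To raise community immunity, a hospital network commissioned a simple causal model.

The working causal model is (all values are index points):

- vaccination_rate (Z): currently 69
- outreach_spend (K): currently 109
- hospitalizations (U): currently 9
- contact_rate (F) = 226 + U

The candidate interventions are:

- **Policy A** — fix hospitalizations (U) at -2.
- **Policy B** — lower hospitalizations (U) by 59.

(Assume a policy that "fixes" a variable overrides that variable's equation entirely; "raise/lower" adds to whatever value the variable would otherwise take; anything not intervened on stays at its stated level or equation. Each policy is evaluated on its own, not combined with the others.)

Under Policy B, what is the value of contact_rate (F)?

176

Policy B (U − 59):
  U = 9 − 59 = -50
  F = 226 + (-50) = 176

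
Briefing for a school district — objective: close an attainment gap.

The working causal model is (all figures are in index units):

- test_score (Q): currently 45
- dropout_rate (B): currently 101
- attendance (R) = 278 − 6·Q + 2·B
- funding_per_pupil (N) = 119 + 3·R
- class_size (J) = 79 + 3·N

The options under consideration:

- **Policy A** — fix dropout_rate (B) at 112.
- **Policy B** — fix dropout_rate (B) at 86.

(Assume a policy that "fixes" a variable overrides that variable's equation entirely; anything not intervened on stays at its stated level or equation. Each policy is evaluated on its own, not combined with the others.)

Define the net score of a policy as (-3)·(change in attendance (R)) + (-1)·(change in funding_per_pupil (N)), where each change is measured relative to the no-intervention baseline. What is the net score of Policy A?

-132

Baseline:
  Q = 45
  B = 101
  R = 278 − 6·45 + 2·101 = 210
  N = 119 + 3·210 = 749
Policy A (B := 112):
  Q = 45
  B = 112
  R = 278 − 6·45 + 2·112 = 232
  N = 119 + 3·232 = 815
ΔR = 232 − 210 = 22; ΔN = 815 − 749 = 66
Score = (-3)·22 + (-1)·66 = -132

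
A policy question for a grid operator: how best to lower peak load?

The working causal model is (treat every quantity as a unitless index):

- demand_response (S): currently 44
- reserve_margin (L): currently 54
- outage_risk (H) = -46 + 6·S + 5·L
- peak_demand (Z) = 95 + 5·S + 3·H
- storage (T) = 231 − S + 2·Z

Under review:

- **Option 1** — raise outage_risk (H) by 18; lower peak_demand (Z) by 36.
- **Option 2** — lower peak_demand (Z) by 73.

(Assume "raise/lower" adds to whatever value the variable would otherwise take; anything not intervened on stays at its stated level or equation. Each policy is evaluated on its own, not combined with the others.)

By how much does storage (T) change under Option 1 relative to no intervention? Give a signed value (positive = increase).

36

Baseline:
  S = 44
  L = 54
  H = -46 + 6·44 + 5·54 = 488
  Z = 95 + 5·44 + 3·488 = 1779
  T = 231 − 44 + 2·1779 = 3745
Option 1 (H + 18, Z − 36):
  S = 44
  L = 54
  H = -46 + 6·44 + 5·54 (+18 from intervention) = 506
  Z = 95 + 5·44 + 3·506 (−36 from intervention) = 1797
  T = 231 − 44 + 2·1797 = 3781
Change in T: 3781 − 3745 = 36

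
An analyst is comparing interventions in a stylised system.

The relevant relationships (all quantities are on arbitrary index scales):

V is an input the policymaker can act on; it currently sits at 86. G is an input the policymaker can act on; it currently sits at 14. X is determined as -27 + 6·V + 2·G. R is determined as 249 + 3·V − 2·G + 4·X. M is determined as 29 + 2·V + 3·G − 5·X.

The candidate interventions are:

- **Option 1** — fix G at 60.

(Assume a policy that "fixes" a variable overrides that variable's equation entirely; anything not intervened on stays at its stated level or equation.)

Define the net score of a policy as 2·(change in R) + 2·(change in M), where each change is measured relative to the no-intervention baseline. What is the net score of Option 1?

Baseline:
  V = 86
  G = 14
  X = -27 + 6·86 + 2·14 = 517
  R = 249 + 3·86 − 2·14 + 4·517 = 2547
  M = 29 + 2·86 + 3·14 − 5·517 = -2342
Option 1 (G := 60):
  V = 86
  G = 60
  X = -27 + 6·86 + 2·60 = 609
  R = 249 + 3·86 − 2·60 + 4·609 = 2823
  M = 29 + 2·86 + 3·60 − 5·609 = -2664
ΔR = 2823 − 2547 = 276; ΔM = -2664 − (-2342) = -322
Score = 2·276 + 2·(-322) = -92

-92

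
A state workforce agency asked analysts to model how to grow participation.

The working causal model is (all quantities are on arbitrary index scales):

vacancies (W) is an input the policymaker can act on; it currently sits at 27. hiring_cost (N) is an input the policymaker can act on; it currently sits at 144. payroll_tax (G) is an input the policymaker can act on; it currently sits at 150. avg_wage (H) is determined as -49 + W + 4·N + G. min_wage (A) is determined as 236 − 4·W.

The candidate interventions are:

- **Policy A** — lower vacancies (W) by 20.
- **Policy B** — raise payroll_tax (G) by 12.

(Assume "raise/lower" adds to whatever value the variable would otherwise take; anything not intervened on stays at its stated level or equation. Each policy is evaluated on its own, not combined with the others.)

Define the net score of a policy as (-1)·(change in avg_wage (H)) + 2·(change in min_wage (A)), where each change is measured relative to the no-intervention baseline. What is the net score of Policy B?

-12

Baseline:
  W = 27
  N = 144
  G = 150
  H = -49 + 27 + 4·144 + 150 = 704
  A = 236 − 4·27 = 128
Policy B (G + 12):
  W = 27
  N = 144
  G = 150 + 12 = 162
  H = -49 + 27 + 4·144 + 162 = 716
  A = 236 − 4·27 = 128
ΔH = 716 − 704 = 12; ΔA = 128 − 128 = 0
Score = (-1)·12 + 2·0 = -12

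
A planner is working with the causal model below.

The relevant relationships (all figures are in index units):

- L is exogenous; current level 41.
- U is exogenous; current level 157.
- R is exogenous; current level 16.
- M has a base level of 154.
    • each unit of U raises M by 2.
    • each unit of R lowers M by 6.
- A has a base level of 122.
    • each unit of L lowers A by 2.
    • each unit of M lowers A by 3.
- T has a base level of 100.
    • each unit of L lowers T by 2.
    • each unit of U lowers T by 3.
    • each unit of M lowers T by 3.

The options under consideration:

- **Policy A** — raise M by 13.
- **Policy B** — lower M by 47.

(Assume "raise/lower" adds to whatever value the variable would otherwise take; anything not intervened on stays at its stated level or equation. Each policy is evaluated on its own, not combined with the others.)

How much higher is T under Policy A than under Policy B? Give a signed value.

Policy A (M + 13):
  L = 41
  U = 157
  R = 16
  M = 154 + 2·157 − 6·16 (+13 from intervention) = 385
  T = 100 − 2·41 − 3·157 − 3·385 = -1608
Policy B (M − 47):
  L = 41
  U = 157
  R = 16
  M = 154 + 2·157 − 6·16 (−47 from intervention) = 325
  T = 100 − 2·41 − 3·157 − 3·325 = -1428
T: -1608 − (-1428) = -180

-180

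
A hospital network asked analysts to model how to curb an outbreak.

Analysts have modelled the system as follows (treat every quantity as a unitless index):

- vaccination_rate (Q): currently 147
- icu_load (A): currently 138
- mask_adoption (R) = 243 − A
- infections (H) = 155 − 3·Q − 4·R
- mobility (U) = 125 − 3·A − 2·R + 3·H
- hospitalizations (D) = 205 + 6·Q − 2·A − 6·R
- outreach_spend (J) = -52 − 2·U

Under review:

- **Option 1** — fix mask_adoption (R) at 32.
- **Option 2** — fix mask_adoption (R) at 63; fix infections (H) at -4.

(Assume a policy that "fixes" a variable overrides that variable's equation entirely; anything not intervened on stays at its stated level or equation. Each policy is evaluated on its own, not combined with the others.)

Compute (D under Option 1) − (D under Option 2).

Option 1 (R := 32):
  Q = 147
  A = 138
  R = 32
  D = 205 + 6·147 − 2·138 − 6·32 = 619
Option 2 (R := 63, H := -4):
  Q = 147
  A = 138
  R = 63
  D = 205 + 6·147 − 2·138 − 6·63 = 433
D: 619 − 433 = 186

186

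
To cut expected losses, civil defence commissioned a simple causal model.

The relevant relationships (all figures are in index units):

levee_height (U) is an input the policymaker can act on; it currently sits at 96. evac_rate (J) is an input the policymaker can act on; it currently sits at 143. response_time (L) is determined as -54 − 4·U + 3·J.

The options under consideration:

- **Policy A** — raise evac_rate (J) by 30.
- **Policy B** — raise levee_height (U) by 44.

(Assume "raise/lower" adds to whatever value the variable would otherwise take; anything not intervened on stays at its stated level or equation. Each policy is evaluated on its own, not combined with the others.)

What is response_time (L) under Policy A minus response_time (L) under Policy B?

266

Policy A (J + 30):
  U = 96
  J = 143 + 30 = 173
  L = -54 − 4·96 + 3·173 = 81
Policy B (U + 44):
  U = 96 + 44 = 140
  J = 143
  L = -54 − 4·140 + 3·143 = -185
L: 81 − (-185) = 266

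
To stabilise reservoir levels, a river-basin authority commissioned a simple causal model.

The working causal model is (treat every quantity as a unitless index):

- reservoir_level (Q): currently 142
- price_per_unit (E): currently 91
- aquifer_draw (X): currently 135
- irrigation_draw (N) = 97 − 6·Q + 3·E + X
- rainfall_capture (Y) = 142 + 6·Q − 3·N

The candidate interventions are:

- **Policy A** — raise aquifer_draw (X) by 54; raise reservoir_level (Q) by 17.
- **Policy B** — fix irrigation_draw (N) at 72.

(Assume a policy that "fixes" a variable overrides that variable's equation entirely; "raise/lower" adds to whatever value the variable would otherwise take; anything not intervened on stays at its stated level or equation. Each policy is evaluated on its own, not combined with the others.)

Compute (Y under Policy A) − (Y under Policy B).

1503

Policy A (X + 54, Q + 17):
  Q = 142 + 17 = 159
  E = 91
  X = 135 + 54 = 189
  N = 97 − 6·159 + 3·91 + 189 = -395
  Y = 142 + 6·159 − 3·(-395) = 2281
Policy B (N := 72):
  Q = 142
  E = 91
  X = 135
  N = 72
  Y = 142 + 6·142 − 3·72 = 778
Y: 2281 − 778 = 1503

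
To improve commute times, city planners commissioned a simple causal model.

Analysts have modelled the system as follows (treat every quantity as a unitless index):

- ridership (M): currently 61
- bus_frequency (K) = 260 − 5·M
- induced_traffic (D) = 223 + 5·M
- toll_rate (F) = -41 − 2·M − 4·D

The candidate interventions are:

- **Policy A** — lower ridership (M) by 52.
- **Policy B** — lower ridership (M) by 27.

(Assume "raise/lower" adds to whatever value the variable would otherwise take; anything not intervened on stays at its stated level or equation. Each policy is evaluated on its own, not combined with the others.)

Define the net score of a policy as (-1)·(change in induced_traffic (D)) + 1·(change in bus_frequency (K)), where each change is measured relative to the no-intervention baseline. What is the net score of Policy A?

Baseline:
  M = 61
  K = 260 − 5·61 = -45
  D = 223 + 5·61 = 528
Policy A (M − 52):
  M = 61 − 52 = 9
  K = 260 − 5·9 = 215
  D = 223 + 5·9 = 268
ΔD = 268 − 528 = -260; ΔK = 215 − (-45) = 260
Score = (-1)·(-260) + 1·260 = 520

520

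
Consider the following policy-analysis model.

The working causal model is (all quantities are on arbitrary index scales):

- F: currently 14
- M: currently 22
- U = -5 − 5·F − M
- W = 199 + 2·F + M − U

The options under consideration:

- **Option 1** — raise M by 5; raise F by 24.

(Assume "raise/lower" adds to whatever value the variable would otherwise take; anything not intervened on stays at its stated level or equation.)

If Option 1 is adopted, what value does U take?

Option 1 (M + 5, F + 24):
  F = 14 + 24 = 38
  M = 22 + 5 = 27
  U = -5 − 5·38 − 27 = -222

-222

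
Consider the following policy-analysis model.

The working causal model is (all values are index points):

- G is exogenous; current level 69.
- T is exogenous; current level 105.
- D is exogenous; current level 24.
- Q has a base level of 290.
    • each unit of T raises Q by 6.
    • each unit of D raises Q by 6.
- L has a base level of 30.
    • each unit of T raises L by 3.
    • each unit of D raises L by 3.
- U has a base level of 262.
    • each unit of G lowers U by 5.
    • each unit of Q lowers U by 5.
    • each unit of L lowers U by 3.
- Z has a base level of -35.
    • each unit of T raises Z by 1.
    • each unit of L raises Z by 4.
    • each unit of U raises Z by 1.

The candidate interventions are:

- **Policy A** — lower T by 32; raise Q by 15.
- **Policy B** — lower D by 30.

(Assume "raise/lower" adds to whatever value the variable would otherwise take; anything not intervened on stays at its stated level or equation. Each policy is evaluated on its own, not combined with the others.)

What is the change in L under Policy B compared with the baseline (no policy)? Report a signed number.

Baseline:
  T = 105
  D = 24
  L = 30 + 3·105 + 3·24 = 417
Policy B (D − 30):
  T = 105
  D = 24 − 30 = -6
  L = 30 + 3·105 + 3·(-6) = 327
Change in L: 327 − 417 = -90

-90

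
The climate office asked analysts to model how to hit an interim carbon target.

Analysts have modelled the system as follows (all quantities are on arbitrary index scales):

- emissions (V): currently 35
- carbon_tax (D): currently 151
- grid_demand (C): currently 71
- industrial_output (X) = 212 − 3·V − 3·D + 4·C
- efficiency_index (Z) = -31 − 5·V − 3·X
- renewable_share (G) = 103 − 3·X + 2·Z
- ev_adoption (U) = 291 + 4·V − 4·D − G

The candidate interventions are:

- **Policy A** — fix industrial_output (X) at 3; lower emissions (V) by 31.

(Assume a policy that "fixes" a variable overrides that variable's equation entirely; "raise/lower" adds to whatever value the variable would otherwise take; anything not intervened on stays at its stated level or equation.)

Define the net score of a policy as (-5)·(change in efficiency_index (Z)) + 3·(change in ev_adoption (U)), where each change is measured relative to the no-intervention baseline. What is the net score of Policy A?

653

Baseline:
  V = 35
  D = 151
  C = 71
  X = 212 − 3·35 − 3·151 + 4·71 = -62
  Z = -31 − 5·35 − 3·(-62) = -20
  G = 103 − 3·(-62) + 2·(-20) = 249
  U = 291 + 4·35 − 4·151 − 249 = -422
Policy A (X := 3, V − 31):
  V = 35 − 31 = 4
  D = 151
  C = 71
  X = 3
  Z = -31 − 5·4 − 3·3 = -60
  G = 103 − 3·3 + 2·(-60) = -26
  U = 291 + 4·4 − 4·151 − (-26) = -271
ΔZ = -60 − (-20) = -40; ΔU = -271 − (-422) = 151
Score = (-5)·(-40) + 3·151 = 653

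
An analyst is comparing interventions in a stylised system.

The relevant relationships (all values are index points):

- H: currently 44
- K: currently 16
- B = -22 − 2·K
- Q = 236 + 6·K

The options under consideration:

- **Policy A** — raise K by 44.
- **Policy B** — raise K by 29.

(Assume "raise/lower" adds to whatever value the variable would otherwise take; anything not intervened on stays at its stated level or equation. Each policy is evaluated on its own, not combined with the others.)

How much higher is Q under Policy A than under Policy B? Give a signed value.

90

Policy A (K + 44):
  K = 16 + 44 = 60
  Q = 236 + 6·60 = 596
Policy B (K + 29):
  K = 16 + 29 = 45
  Q = 236 + 6·45 = 506
Q: 596 − 506 = 90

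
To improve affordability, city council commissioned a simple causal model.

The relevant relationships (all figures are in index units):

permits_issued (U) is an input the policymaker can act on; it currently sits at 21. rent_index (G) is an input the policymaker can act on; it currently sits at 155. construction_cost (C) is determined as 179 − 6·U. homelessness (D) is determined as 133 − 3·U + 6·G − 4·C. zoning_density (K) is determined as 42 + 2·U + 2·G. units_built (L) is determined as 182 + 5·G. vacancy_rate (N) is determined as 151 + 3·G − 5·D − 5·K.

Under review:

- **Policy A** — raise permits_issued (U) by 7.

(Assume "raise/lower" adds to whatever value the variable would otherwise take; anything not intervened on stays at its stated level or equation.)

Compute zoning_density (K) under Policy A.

408

Policy A (U + 7):
  U = 21 + 7 = 28
  G = 155
  K = 42 + 2·28 + 2·155 = 408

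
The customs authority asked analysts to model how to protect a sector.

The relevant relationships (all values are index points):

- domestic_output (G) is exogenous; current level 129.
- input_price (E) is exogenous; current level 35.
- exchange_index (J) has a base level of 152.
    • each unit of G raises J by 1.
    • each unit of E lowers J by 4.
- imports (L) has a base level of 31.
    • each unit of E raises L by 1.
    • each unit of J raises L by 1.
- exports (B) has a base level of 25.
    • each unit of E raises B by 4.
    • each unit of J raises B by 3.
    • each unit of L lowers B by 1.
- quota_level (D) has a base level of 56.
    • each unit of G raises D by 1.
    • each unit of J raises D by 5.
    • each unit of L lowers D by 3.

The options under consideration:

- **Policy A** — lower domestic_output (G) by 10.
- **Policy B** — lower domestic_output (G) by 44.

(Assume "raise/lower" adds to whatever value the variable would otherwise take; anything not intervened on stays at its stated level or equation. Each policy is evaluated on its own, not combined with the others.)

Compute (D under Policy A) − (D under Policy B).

Policy A (G − 10):
  G = 129 − 10 = 119
  E = 35
  J = 152 + 119 − 4·35 = 131
  L = 31 + 35 + 131 = 197
  D = 56 + 119 + 5·131 − 3·197 = 239
Policy B (G − 44):
  G = 129 − 44 = 85
  E = 35
  J = 152 + 85 − 4·35 = 97
  L = 31 + 35 + 97 = 163
  D = 56 + 85 + 5·97 − 3·163 = 137
D: 239 − 137 = 102

102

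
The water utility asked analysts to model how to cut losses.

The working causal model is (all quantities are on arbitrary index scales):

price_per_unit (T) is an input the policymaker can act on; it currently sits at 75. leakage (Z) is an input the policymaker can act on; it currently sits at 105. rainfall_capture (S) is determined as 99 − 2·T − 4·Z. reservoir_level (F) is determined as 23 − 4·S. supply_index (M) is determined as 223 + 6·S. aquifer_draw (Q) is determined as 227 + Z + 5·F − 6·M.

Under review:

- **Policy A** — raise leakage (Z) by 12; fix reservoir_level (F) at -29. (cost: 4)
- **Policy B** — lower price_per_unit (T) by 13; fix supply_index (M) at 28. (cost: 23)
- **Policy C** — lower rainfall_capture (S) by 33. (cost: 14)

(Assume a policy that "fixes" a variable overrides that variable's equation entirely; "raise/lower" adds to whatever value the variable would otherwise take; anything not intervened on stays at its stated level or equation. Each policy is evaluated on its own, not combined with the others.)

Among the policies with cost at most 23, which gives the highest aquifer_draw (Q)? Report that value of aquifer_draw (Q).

27333

Policy A (Z + 12, F := -29):
  T = 75
  Z = 105 + 12 = 117
  S = 99 − 2·75 − 4·117 = -519
  F = -29
  M = 223 + 6·(-519) = -2891
  Q = 227 + 117 + 5·(-29) − 6·(-2891) = 17545
Policy B (T − 13, M := 28):
  T = 75 − 13 = 62
  Z = 105
  S = 99 − 2·62 − 4·105 = -445
  F = 23 − 4·(-445) = 1803
  M = 28
  Q = 227 + 105 + 5·1803 − 6·28 = 9179
Policy C (S − 33):
  T = 75
  Z = 105
  S = 99 − 2·75 − 4·105 (−33 from intervention) = -504
  F = 23 − 4·(-504) = 2039
  M = 223 + 6·(-504) = -2801
  Q = 227 + 105 + 5·2039 − 6·(-2801) = 27333
Comparing — Policy A: Q=17545, Policy B: Q=9179, Policy C: Q=27333. Highest is 27333 (Policy C).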